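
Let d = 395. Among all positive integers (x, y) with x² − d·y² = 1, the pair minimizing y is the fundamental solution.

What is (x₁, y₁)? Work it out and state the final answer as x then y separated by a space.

d=395: √d = [19; 1,6,1,38] (ℓ=4, even), read p_3/q_3
a_0=19:  p_0=19·1+0=19,  q_0=19·0+1=1
a_1=1:  p_1=1·19+1=20,  q_1=1·1+0=1
a_2=6:  p_2=6·20+19=139,  q_2=6·1+1=7
a_3=1:  p_3=1·139+20=159,  q_3=1·7+1=8
(x₁, y₁) = (159, 8);  159² − 395·8² = 1 ✓

159 8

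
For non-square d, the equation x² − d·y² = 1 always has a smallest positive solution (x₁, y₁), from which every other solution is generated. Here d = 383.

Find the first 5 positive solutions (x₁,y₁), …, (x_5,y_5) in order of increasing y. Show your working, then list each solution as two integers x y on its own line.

18768 959
704475647 35997024
26443197867024 1351184291905
992571874432137217 50718053544949056
37257177852241504710288 1903752856512023474111

√383 = [19; 1,1,3,19,3,1,1,38, …], period ℓ=8 (even) → k=7
a_0=19:  p_0=19·1+0=19,  q_0=19·0+1=1
a_1=1:  p_1=1·19+1=20,  q_1=1·1+0=1
a_2=1:  p_2=1·20+19=39,  q_2=1·1+1=2
a_3=3:  p_3=3·39+20=137,  q_3=3·2+1=7
a_4=19:  p_4=19·137+39=2642,  q_4=19·7+2=135
…
a_6=1:  p_6=1·8063+2642=10705,  q_6=1·412+135=547
a_7=1:  p_7=1·10705+8063=18768,  q_7=1·547+412=959
→ (18768, 959).  Check: 18768²=352237824, 383·959²=352237823, difference 1.
(18768+959√383)^2 = 704475647 + 35997024√383
(18768+959√383)^3 = 26443197867024 + 1351184291905√383
(18768+959√383)^4 = 992571874432137217 + 50718053544949056√383
(18768+959√383)^5 = 37257177852241504710288 + 1903752856512023474111√383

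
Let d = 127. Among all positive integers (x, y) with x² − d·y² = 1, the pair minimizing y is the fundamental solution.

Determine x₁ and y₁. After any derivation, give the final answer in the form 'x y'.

4730624 419775

d=127: √d = [11; 3,1,2,2,7,11,7,2,2,1,3,22] (ℓ=12, even), read p_11/q_11
i=0: a=11 ⇒ p=11, q=1
…
i=2: a=1 ⇒ p=45, q=4
…
i=7: a=7 ⇒ p=171701, q=15236
…
i=9: a=2 ⇒ p=906941, q=80478
i=10: a=1 ⇒ p=1274561, q=113099
i=11: a=3 ⇒ p=4730624, q=419775
fundamental: x₁=4730624, y₁=419775  (since 22378803429376 − 127·176211050625 = 1)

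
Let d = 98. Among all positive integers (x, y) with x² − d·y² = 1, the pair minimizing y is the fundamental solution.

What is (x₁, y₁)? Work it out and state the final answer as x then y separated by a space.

99 10

√98 → a₀=9, period (1,8,1,18); ℓ=4 even so k=3
i=0: a=9 ⇒ p=9, q=1
i=1: a=1 ⇒ p=10, q=1
i=2: a=8 ⇒ p=89, q=9
i=3: a=1 ⇒ p=99, q=10
(x₁, y₁) = (99, 10);  99² − 98·10² = 1 ✓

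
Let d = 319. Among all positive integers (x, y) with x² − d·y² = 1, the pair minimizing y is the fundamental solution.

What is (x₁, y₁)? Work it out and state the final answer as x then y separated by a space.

√319 → a₀=17, period (1,6,5,1,4,…,6,1,34); ℓ=14 even so k=13
i=0: a=17 ⇒ p=17, q=1
…
i=11: a=5 ⇒ p=1798881, q=100718
i=12: a=6 ⇒ p=11102899, q=621643
i=13: a=1 ⇒ p=12901780, q=722361
→ (12901780, 722361).  Check: 12901780²=166455927168400, 319·722361²=166455927168399, difference 1.

12901780 722361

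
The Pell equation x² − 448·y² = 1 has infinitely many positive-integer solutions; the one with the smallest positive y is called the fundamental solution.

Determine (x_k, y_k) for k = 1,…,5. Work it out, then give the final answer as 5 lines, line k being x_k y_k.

127 6
32257 1524
8193151 387090
2081028097 98319336
528572943487 24972724254

d=448: √d = [21; 6,42] (ℓ=2, even), read p_1/q_1
i=0: a=21 ⇒ p=21, q=1
i=1: a=6 ⇒ p=127, q=6
→ (127, 6).  Check: 127²=16129, 448·6²=16128, difference 1.
k=2:  x_2 = 127·127+448·6·6 = 32257,  y_2 = 127·6+6·127 = 1524
k=3:  x_3 = 127·32257+448·6·1524 = 8193151,  y_3 = 127·1524+6·32257 = 387090
k=4:  x_4 = 127·8193151+448·6·387090 = 2081028097,  y_4 = 127·387090+6·8193151 = 98319336
k=5:  x_5 = 127·2081028097+448·6·98319336 = 528572943487,  y_5 = 127·98319336+6·2081028097 = 24972724254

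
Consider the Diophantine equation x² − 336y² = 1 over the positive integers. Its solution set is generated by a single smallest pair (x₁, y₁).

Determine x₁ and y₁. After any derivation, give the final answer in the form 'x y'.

√336 = [18; 3,36, …], period ℓ=2 (even) → k=1
a_0=18:  p_0=18·1+0=18,  q_0=18·0+1=1
a_1=3:  p_1=3·18+1=55,  q_1=3·1+0=3
(x₁, y₁) = (55, 3);  55² − 336·3² = 1 ✓

55 3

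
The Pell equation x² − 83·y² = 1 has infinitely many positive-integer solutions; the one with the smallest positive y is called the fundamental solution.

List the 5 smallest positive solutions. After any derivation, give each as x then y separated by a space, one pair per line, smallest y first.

d=83: √d = [9; 9,18] (ℓ=2, even), read p_1/q_1
k=0  a_k=9  p_k/q_k = 9/1
k=1  a_k=9  p_k/q_k = 82/9
→ (82, 9).  Check: 82²=6724, 83·9²=6723, difference 1.
(x_2, y_2) = (82·82 + 83·9·9, 82·9 + 9·82) = (13447, 1476)
(x_3, y_3) = (82·13447 + 83·9·1476, 82·1476 + 9·13447) = (2205226, 242055)
(x_4, y_4) = (82·2205226 + 83·9·242055, 82·242055 + 9·2205226) = (361643617, 39695544)
(x_5, y_5) = (82·361643617 + 83·9·39695544, 82·39695544 + 9·361643617) = (59307347962, 6509827161)

82 9
13447 1476
2205226 242055
361643617 39695544
59307347962 6509827161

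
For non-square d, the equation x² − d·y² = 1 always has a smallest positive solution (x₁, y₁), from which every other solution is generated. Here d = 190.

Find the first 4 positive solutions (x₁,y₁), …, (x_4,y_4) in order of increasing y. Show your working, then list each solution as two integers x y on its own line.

[13; 1,3,1,1,1,…,3,1,26] for √190; ℓ=14 ⇒ convergent index 13
a_0=13:  p_0=13·1+0=13,  q_0=13·0+1=1
a_1=1:  p_1=1·13+1=14,  q_1=1·1+0=1
a_2=3:  p_2=3·14+13=55,  q_2=3·1+1=4
…
a_4=1:  p_4=1·69+55=124,  q_4=1·5+4=9
a_5=1:  p_5=1·124+69=193,  q_5=1·9+5=14
a_6=2:  p_6=2·193+124=510,  q_6=2·14+9=37
…
a_12=3:  p_12=3·11234+7085=40787,  q_12=3·815+514=2959
a_13=1:  p_13=1·40787+11234=52021,  q_13=1·2959+815=3774
(x₁, y₁) = (52021, 3774);  52021² − 190·3774² = 1 ✓
(52021+3774√190)^2 = 5412368881 + 392654508√190
(52021+3774√190)^3 = 563113683064981 + 40852560317562√190
(52021+3774√190)^4 = 58587473808034384321 + 4250382080167131096√190

52021 3774
5412368881 392654508
563113683064981 40852560317562
58587473808034384321 4250382080167131096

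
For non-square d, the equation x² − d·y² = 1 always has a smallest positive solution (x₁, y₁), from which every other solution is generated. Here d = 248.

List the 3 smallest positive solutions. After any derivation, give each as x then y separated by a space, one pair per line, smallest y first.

63 4
7937 504
999999 63500

√248 → a₀=15, period (1,2,1,30); ℓ=4 even so k=3
k=0  a_k=15  p_k/q_k = 15/1
k=1  a_k=1  p_k/q_k = 16/1
k=2  a_k=2  p_k/q_k = 47/3
k=3  a_k=1  p_k/q_k = 63/4
fundamental: x₁=63, y₁=4  (since 3969 − 248·16 = 1)
(63+4√248)^2 = 7937 + 504√248
(63+4√248)^3 = 999999 + 63500√248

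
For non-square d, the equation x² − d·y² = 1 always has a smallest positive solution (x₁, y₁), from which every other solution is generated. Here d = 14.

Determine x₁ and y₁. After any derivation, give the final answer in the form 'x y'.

√14 → a₀=3, period (1,2,1,6); ℓ=4 even so k=3
k=0  a_k=3  p_k/q_k = 3/1
…
k=2  a_k=2  p_k/q_k = 11/3
k=3  a_k=1  p_k/q_k = 15/4
(x₁, y₁) = (15, 4);  15² − 14·4² = 1 ✓

15 4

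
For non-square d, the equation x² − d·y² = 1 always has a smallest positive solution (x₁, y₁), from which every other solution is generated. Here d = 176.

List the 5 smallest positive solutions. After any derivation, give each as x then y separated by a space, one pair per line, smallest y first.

√176 = [13; 3,1,3,26, …], period ℓ=4 (even) → k=3
a_0=13:  p_0=13·1+0=13,  q_0=13·0+1=1
…
a_2=1:  p_2=1·40+13=53,  q_2=1·3+1=4
a_3=3:  p_3=3·53+40=199,  q_3=3·4+3=15
(x₁, y₁) = (199, 15);  199² − 176·15² = 1 ✓
(199+15√176)^2 = 79201 + 5970√176
(199+15√176)^3 = 31521799 + 2376045√176
(199+15√176)^4 = 12545596801 + 945659940√176
(199+15√176)^5 = 4993116004999 + 376370280075√176

199 15
79201 5970
31521799 2376045
12545596801 945659940
4993116004999 376370280075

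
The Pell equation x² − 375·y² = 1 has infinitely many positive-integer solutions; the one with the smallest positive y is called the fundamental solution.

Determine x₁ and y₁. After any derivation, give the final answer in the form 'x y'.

√375 → a₀=19, period (2,1,2,1,5,1,2,1,2,38); ℓ=10 even so k=9
k=0  a_k=19  p_k/q_k = 19/1
…
k=6  a_k=1  p_k/q_k = 1433/74
…
k=8  a_k=1  p_k/q_k = 5519/285
k=9  a_k=2  p_k/q_k = 15124/781
→ (15124, 781).  Check: 15124²=228735376, 375·781²=228735375, difference 1.

15124 781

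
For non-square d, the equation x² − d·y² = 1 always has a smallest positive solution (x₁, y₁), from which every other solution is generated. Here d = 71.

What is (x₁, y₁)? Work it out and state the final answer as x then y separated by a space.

3480 413

[8; 2,2,1,7,1,2,2,16] for √71; ℓ=8 ⇒ convergent index 7
k=0  a_k=8  p_k/q_k = 8/1
k=1  a_k=2  p_k/q_k = 17/2
k=2  a_k=2  p_k/q_k = 42/5
…
k=4  a_k=7  p_k/q_k = 455/54
k=5  a_k=1  p_k/q_k = 514/61
k=6  a_k=2  p_k/q_k = 1483/176
k=7  a_k=2  p_k/q_k = 3480/413
fundamental: x₁=3480, y₁=413  (since 12110400 − 71·170569 = 1)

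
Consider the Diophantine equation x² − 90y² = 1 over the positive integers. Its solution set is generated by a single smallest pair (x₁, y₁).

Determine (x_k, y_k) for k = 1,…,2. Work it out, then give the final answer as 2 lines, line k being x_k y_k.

√90 → a₀=9, period (2,18); ℓ=2 even so k=1
step 0: (9, 1)  from 9·(1,0) + (0,1)
step 1: (19, 2)  from 2·(9,1) + (1,0)
(x₁, y₁) = (19, 2);  19² − 90·2² = 1 ✓
(x_2, y_2) = (19·19 + 90·2·2, 19·2 + 2·19) = (721, 76)

19 2
721 76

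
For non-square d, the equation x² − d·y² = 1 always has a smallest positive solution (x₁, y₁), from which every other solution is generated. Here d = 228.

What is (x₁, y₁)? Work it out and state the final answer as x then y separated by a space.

d=228: √d = [15; 10,30] (ℓ=2, even), read p_1/q_1
i=0: a=15 ⇒ p=15, q=1
i=1: a=10 ⇒ p=151, q=10
fundamental: x₁=151, y₁=10  (since 22801 − 228·100 = 1)

151 10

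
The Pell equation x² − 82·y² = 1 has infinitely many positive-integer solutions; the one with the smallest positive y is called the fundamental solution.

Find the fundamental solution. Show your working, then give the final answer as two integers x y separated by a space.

√82 = [9; 18, …], period ℓ=1 (odd) → k=1
i=0: a=9 ⇒ p=9, q=1
i=1: a=18 ⇒ p=163, q=18
(x₁, y₁) = (163, 18);  163² − 82·18² = 1 ✓

163 18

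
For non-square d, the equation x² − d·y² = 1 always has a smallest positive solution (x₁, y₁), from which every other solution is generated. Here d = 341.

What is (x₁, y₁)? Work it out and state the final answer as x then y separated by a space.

d=341: √d = [18; 2,6,1,8,2,…,6,2,36] (ℓ=14, even), read p_13/q_13
step 0: (18, 1)  from 18·(1,0) + (0,1)
…
step 2: (240, 13)  from 6·(37,2) + (18,1)
step 3: (277, 15)  from 1·(240,13) + (37,2)
…
step 11: (718667, 38918)  from 1·(641940,34763) + (76727,4155)
step 12: (4953942, 268271)  from 6·(718667,38918) + (641940,34763)
step 13: (10626551, 575460)  from 2·(4953942,268271) + (718667,38918)
→ (10626551, 575460).  Check: 10626551²=112923586155601, 341·575460²=112923586155600, difference 1.

10626551 575460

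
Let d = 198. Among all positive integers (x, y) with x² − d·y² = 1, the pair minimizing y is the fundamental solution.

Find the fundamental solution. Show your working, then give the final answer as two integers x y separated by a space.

√198 → a₀=14, period (14,28); ℓ=2 even so k=1
i=0: a=14 ⇒ p=14, q=1
i=1: a=14 ⇒ p=197, q=14
(x₁, y₁) = (197, 14);  197² − 198·14² = 1 ✓

197 14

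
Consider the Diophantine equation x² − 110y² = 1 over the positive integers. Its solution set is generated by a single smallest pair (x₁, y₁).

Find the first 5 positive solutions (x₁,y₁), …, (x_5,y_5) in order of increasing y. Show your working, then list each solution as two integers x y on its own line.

21 2
881 84
36981 3526
1552321 148008
65160501 6212810

d=110: √d = [10; 2,20] (ℓ=2, even), read p_1/q_1
step 0: (10, 1)  from 10·(1,0) + (0,1)
step 1: (21, 2)  from 2·(10,1) + (1,0)
→ (21, 2).  Check: 21²=441, 110·2²=440, difference 1.
(21+2√110)^2 = 881 + 84√110
(21+2√110)^3 = 36981 + 3526√110
(21+2√110)^4 = 1552321 + 148008√110
(21+2√110)^5 = 65160501 + 6212810√110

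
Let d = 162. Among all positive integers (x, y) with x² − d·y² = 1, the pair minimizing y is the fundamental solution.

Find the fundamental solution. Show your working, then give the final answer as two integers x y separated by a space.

19601 1540

√162 → a₀=12, period (1,2,1,2,12,2,1,2,1,24); ℓ=10 even so k=9
k=0  a_k=12  p_k/q_k = 12/1
…
k=4  a_k=2  p_k/q_k = 140/11
…
k=8  a_k=2  p_k/q_k = 14268/1121
k=9  a_k=1  p_k/q_k = 19601/1540
fundamental: x₁=19601, y₁=1540  (since 384199201 − 162·2371600 = 1)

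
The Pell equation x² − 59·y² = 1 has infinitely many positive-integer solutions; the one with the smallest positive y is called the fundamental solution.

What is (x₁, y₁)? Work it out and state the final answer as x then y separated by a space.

530 69

[7; 1,2,7,2,1,14] for √59; ℓ=6 ⇒ convergent index 5
a_0=7:  p_0=7·1+0=7,  q_0=7·0+1=1
…
a_2=2:  p_2=2·8+7=23,  q_2=2·1+1=3
…
a_4=2:  p_4=2·169+23=361,  q_4=2·22+3=47
a_5=1:  p_5=1·361+169=530,  q_5=1·47+22=69
fundamental: x₁=530, y₁=69  (since 280900 − 59·4761 = 1)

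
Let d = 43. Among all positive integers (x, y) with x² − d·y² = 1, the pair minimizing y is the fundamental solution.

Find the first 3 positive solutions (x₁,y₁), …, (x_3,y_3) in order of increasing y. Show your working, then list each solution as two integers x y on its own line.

3482 531
24248647 3697884
168867574226 25752063645

√43 = [6; 1,1,3,1,5,1,3,1,1,12, …], period ℓ=10 (even) → k=9
a_0=6:  p_0=6·1+0=6,  q_0=6·0+1=1
…
a_3=3:  p_3=3·13+7=46,  q_3=3·2+1=7
…
a_8=1:  p_8=1·1541+400=1941,  q_8=1·235+61=296
a_9=1:  p_9=1·1941+1541=3482,  q_9=1·296+235=531
fundamental: x₁=3482, y₁=531  (since 12124324 − 43·281961 = 1)
k=2:  x_2 = 3482·3482+43·531·531 = 24248647,  y_2 = 3482·531+531·3482 = 3697884
k=3:  x_3 = 3482·24248647+43·531·3697884 = 168867574226,  y_3 = 3482·3697884+531·24248647 = 25752063645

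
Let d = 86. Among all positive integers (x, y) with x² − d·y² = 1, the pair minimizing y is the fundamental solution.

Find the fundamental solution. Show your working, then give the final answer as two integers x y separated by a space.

√86 = [9; 3,1,1,1,8,1,1,1,3,18, …], period ℓ=10 (even) → k=9
i=0: a=9 ⇒ p=9, q=1
i=1: a=3 ⇒ p=28, q=3
i=2: a=1 ⇒ p=37, q=4
…
i=4: a=1 ⇒ p=102, q=11
i=5: a=8 ⇒ p=881, q=95
…
i=8: a=1 ⇒ p=2847, q=307
i=9: a=3 ⇒ p=10405, q=1122
fundamental: x₁=10405, y₁=1122  (since 108264025 − 86·1258884 = 1)

10405 1122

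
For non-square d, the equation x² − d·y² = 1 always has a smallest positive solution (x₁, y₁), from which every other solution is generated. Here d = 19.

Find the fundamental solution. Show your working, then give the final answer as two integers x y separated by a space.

√19 → a₀=4, period (2,1,3,1,2,8); ℓ=6 even so k=5
i=0: a=4 ⇒ p=4, q=1
i=1: a=2 ⇒ p=9, q=2
i=2: a=1 ⇒ p=13, q=3
i=3: a=3 ⇒ p=48, q=11
i=4: a=1 ⇒ p=61, q=14
i=5: a=2 ⇒ p=170, q=39
→ (170, 39).  Check: 170²=28900, 19·39²=28899, difference 1.

170 39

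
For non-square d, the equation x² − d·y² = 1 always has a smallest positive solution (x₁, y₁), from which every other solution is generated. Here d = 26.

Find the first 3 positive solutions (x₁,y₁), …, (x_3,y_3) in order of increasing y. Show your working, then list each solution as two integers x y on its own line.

√26 → a₀=5, period (10); ℓ=1 odd so k=1
a_0=5:  p_0=5·1+0=5,  q_0=5·0+1=1
a_1=10:  p_1=10·5+1=51,  q_1=10·1+0=10
(x₁, y₁) = (51, 10);  51² − 26·10² = 1 ✓
(x_2, y_2) = (51·51 + 26·10·10, 51·10 + 10·51) = (5201, 1020)
(x_3, y_3) = (51·5201 + 26·10·1020, 51·1020 + 10·5201) = (530451, 104030)

51 10
5201 1020
530451 104030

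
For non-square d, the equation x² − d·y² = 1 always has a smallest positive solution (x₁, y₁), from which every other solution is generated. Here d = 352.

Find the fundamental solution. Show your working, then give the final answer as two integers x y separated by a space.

77617 4137

√352 → a₀=18, period (1,3,5,9,5,3,1,36); ℓ=8 even so k=7
i=0: a=18 ⇒ p=18, q=1
…
i=3: a=5 ⇒ p=394, q=21
i=4: a=9 ⇒ p=3621, q=193
…
i=6: a=3 ⇒ p=59118, q=3151
i=7: a=1 ⇒ p=77617, q=4137
→ (77617, 4137).  Check: 77617²=6024398689, 352·4137²=6024398688, difference 1.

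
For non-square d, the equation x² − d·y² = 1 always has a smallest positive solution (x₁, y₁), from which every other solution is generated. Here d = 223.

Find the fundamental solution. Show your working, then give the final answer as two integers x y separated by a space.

√223 → a₀=14, period (1,13,1,28); ℓ=4 even so k=3
i=0: a=14 ⇒ p=14, q=1
i=1: a=1 ⇒ p=15, q=1
i=2: a=13 ⇒ p=209, q=14
i=3: a=1 ⇒ p=224, q=15
(x₁, y₁) = (224, 15);  224² − 223·15² = 1 ✓

224 15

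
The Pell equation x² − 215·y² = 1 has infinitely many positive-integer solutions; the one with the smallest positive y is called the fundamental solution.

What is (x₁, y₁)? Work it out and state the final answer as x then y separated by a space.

44 3

√215 = [14; 1,1,1,28, …], period ℓ=4 (even) → k=3
i=0: a=14 ⇒ p=14, q=1
i=1: a=1 ⇒ p=15, q=1
i=2: a=1 ⇒ p=29, q=2
i=3: a=1 ⇒ p=44, q=3
(x₁, y₁) = (44, 3);  44² − 215·3² = 1 ✓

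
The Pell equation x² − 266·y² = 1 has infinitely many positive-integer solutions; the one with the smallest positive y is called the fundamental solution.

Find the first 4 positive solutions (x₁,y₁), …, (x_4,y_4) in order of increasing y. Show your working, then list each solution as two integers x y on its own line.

√266 = [16; 3,4,3,32, …], period ℓ=4 (even) → k=3
a_0=16:  p_0=16·1+0=16,  q_0=16·0+1=1
a_1=3:  p_1=3·16+1=49,  q_1=3·1+0=3
a_2=4:  p_2=4·49+16=212,  q_2=4·3+1=13
a_3=3:  p_3=3·212+49=685,  q_3=3·13+3=42
fundamental: x₁=685, y₁=42  (since 469225 − 266·1764 = 1)
(x_2, y_2) = (685·685 + 266·42·42, 685·42 + 42·685) = (938449, 57540)
(x_3, y_3) = (685·938449 + 266·42·57540, 685·57540 + 42·938449) = (1285674445, 78829758)
(x_4, y_4) = (685·1285674445 + 266·42·78829758, 685·78829758 + 42·1285674445) = (1761373051201, 107996710920)

685 42
938449 57540
1285674445 78829758
1761373051201 107996710920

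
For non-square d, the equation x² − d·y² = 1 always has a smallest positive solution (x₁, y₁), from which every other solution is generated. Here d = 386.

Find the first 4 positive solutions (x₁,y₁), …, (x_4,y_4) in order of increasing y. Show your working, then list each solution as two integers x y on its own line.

d=386: √d = [19; 1,1,1,4,1,18,1,4,1,1,1,38] (ℓ=12, even), read p_11/q_11
i=0: a=19 ⇒ p=19, q=1
i=1: a=1 ⇒ p=20, q=1
…
i=3: a=1 ⇒ p=59, q=3
i=4: a=4 ⇒ p=275, q=14
i=5: a=1 ⇒ p=334, q=17
…
i=7: a=1 ⇒ p=6621, q=337
i=8: a=4 ⇒ p=32771, q=1668
i=9: a=1 ⇒ p=39392, q=2005
i=10: a=1 ⇒ p=72163, q=3673
i=11: a=1 ⇒ p=111555, q=5678
(x₁, y₁) = (111555, 5678);  111555² − 386·5678² = 1 ✓
(x_2, y_2) = (111555·111555 + 386·5678·5678, 111555·5678 + 5678·111555) = (24889036049, 1266818580)
(x_3, y_3) = (111555·24889036049 + 386·5678·1266818580, 111555·1266818580 + 5678·24889036049) = (5552992832780835, 282639893378122)
(x_4, y_4) = (111555·5552992832780835 + 386·5678·282639893378122, 111555·282639893378122 + 5678·5552992832780835) = (1238928230896843060801, 63059786610325980840)

111555 5678
24889036049 1266818580
5552992832780835 282639893378122
1238928230896843060801 63059786610325980840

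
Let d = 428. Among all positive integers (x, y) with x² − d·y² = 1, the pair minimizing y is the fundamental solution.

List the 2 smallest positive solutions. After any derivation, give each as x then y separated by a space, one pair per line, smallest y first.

1850887 89466
6851565373537 331182912684

[20; 1,2,4,1,5,10,5,1,4,2,1,40] for √428; ℓ=12 ⇒ convergent index 11
k=0  a_k=20  p_k/q_k = 20/1
k=1  a_k=1  p_k/q_k = 21/1
…
k=5  a_k=5  p_k/q_k = 1924/93
k=6  a_k=10  p_k/q_k = 19571/946
…
k=10  a_k=2  p_k/q_k = 1273708/61567
k=11  a_k=1  p_k/q_k = 1850887/89466
→ (1850887, 89466).  Check: 1850887²=3425782686769, 428·89466²=3425782686768, difference 1.
n=2: (1850887,89466)∘(1850887,89466) = (1850887·1850887+428·89466·89466, 1850887·89466+89466·1850887) = (6851565373537,331182912684)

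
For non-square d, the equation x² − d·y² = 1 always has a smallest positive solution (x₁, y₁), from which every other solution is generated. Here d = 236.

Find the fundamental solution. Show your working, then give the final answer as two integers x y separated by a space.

d=236: √d = [15; 2,1,3,5,1,6,1,5,3,1,2,30] (ℓ=12, even), read p_11/q_11
a_0=15:  p_0=15·1+0=15,  q_0=15·0+1=1
…
a_4=5:  p_4=5·169+46=891,  q_4=5·11+3=58
…
a_10=1:  p_10=1·154729+48806=203535,  q_10=1·10072+3177=13249
a_11=2:  p_11=2·203535+154729=561799,  q_11=2·13249+10072=36570
→ (561799, 36570).  Check: 561799²=315618116401, 236·36570²=315618116400, difference 1.

561799 36570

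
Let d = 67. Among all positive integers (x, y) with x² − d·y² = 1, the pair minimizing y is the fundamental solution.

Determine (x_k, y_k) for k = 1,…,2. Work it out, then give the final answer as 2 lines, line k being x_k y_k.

48842 5967
4771081927 582880428

[8; 5,2,1,1,7,1,1,2,5,16] for √67; ℓ=10 ⇒ convergent index 9
step 0: (8, 1)  from 8·(1,0) + (0,1)
…
step 2: (90, 11)  from 2·(41,5) + (8,1)
step 3: (131, 16)  from 1·(90,11) + (41,5)
step 4: (221, 27)  from 1·(131,16) + (90,11)
…
step 6: (1899, 232)  from 1·(1678,205) + (221,27)
step 7: (3577, 437)  from 1·(1899,232) + (1678,205)
step 8: (9053, 1106)  from 2·(3577,437) + (1899,232)
step 9: (48842, 5967)  from 5·(9053,1106) + (3577,437)
fundamental: x₁=48842, y₁=5967  (since 2385540964 − 67·35605089 = 1)
n=2: (48842,5967)∘(48842,5967) = (48842·48842+67·5967·5967, 48842·5967+5967·48842) = (4771081927,582880428)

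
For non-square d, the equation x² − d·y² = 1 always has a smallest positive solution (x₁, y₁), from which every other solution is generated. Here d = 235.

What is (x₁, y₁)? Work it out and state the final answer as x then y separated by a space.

[15; 3,30] for √235; ℓ=2 ⇒ convergent index 1
i=0: a=15 ⇒ p=15, q=1
i=1: a=3 ⇒ p=46, q=3
fundamental: x₁=46, y₁=3  (since 2116 − 235·9 = 1)

46 3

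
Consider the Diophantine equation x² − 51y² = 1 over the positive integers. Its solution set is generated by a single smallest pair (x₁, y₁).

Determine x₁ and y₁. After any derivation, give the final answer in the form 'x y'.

50 7

√51 = [7; 7,14, …], period ℓ=2 (even) → k=1
a_0=7:  p_0=7·1+0=7,  q_0=7·0+1=1
a_1=7:  p_1=7·7+1=50,  q_1=7·1+0=7
(x₁, y₁) = (50, 7);  50² − 51·7² = 1 ✓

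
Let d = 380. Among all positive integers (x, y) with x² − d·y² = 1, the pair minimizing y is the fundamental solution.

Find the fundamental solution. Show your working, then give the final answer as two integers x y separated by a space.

√380 = [19; 2,38, …], period ℓ=2 (even) → k=1
step 0: (19, 1)  from 19·(1,0) + (0,1)
step 1: (39, 2)  from 2·(19,1) + (1,0)
fundamental: x₁=39, y₁=2  (since 1521 − 380·4 = 1)

39 2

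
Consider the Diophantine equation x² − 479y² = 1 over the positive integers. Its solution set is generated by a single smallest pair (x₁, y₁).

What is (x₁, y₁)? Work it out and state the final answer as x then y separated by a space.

[21; 1,7,1,3,2,21,2,3,1,7,1,42] for √479; ℓ=12 ⇒ convergent index 11
i=0: a=21 ⇒ p=21, q=1
…
i=2: a=7 ⇒ p=175, q=8
i=3: a=1 ⇒ p=197, q=9
i=4: a=3 ⇒ p=766, q=35
i=5: a=2 ⇒ p=1729, q=79
…
i=7: a=2 ⇒ p=75879, q=3467
i=8: a=3 ⇒ p=264712, q=12095
…
i=10: a=7 ⇒ p=2648849, q=121029
i=11: a=1 ⇒ p=2989440, q=136591
→ (2989440, 136591).  Check: 2989440²=8936751513600, 479·136591²=8936751513599, difference 1.

2989440 136591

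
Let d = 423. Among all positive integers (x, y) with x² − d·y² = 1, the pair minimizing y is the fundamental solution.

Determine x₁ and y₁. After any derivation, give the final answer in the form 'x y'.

4607 224

√423 = [20; 1,1,3,4,3,1,1,40, …], period ℓ=8 (even) → k=7
i=0: a=20 ⇒ p=20, q=1
…
i=4: a=4 ⇒ p=617, q=30
…
i=6: a=1 ⇒ p=2612, q=127
i=7: a=1 ⇒ p=4607, q=224
fundamental: x₁=4607, y₁=224  (since 21224449 − 423·50176 = 1)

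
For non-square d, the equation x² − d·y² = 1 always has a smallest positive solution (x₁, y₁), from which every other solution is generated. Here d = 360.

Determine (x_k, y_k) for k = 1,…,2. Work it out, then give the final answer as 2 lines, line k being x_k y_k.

19 1
721 38

d=360: √d = [18; 1,36] (ℓ=2, even), read p_1/q_1
k=0  a_k=18  p_k/q_k = 18/1
k=1  a_k=1  p_k/q_k = 19/1
fundamental: x₁=19, y₁=1  (since 361 − 360·1 = 1)
n=2: (19,1)∘(19,1) = (19·19+360·1·1, 19·1+1·19) = (721,38)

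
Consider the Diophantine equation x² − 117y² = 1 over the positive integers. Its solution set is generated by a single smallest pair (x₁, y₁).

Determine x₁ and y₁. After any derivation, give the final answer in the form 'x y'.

[10; 1,4,2,4,1,20] for √117; ℓ=6 ⇒ convergent index 5
step 0: (10, 1)  from 10·(1,0) + (0,1)
step 1: (11, 1)  from 1·(10,1) + (1,0)
step 2: (54, 5)  from 4·(11,1) + (10,1)
step 3: (119, 11)  from 2·(54,5) + (11,1)
step 4: (530, 49)  from 4·(119,11) + (54,5)
step 5: (649, 60)  from 1·(530,49) + (119,11)
fundamental: x₁=649, y₁=60  (since 421201 − 117·3600 = 1)

649 60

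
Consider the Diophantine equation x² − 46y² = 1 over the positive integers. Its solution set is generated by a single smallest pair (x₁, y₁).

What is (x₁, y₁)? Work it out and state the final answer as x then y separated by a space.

24335 3588

d=46: √d = [6; 1,3,1,1,2,6,2,1,1,3,1,12] (ℓ=12, even), read p_11/q_11
k=0  a_k=6  p_k/q_k = 6/1
…
k=2  a_k=3  p_k/q_k = 27/4
k=3  a_k=1  p_k/q_k = 34/5
k=4  a_k=1  p_k/q_k = 61/9
…
k=6  a_k=6  p_k/q_k = 997/147
k=7  a_k=2  p_k/q_k = 2150/317
k=8  a_k=1  p_k/q_k = 3147/464
…
k=10  a_k=3  p_k/q_k = 19038/2807
k=11  a_k=1  p_k/q_k = 24335/3588
fundamental: x₁=24335, y₁=3588  (since 592192225 − 46·12873744 = 1)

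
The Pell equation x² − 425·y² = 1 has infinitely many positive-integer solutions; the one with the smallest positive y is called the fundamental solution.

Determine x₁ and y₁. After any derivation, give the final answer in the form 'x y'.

143649 6968

√425 → a₀=20, period (1,1,1,1,1,1,40); ℓ=7 odd so k=13
i=0: a=20 ⇒ p=20, q=1
…
i=2: a=1 ⇒ p=41, q=2
i=3: a=1 ⇒ p=62, q=3
…
i=5: a=1 ⇒ p=165, q=8
…
i=7: a=40 ⇒ p=10885, q=528
i=8: a=1 ⇒ p=11153, q=541
…
i=11: a=1 ⇒ p=55229, q=2679
i=12: a=1 ⇒ p=88420, q=4289
i=13: a=1 ⇒ p=143649, q=6968
→ (143649, 6968).  Check: 143649²=20635035201, 425·6968²=20635035200, difference 1.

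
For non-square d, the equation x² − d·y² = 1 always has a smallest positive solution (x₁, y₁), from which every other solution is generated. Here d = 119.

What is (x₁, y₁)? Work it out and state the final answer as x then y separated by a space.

d=119: √d = [10; 1,9,1,20] (ℓ=4, even), read p_3/q_3
i=0: a=10 ⇒ p=10, q=1
i=1: a=1 ⇒ p=11, q=1
i=2: a=9 ⇒ p=109, q=10
i=3: a=1 ⇒ p=120, q=11
(x₁, y₁) = (120, 11);  120² − 119·11² = 1 ✓

120 11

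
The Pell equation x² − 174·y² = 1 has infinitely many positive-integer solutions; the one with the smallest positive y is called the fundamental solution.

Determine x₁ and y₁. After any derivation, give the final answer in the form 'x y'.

√174 → a₀=13, period (5,4,5,26); ℓ=4 even so k=3
i=0: a=13 ⇒ p=13, q=1
…
i=2: a=4 ⇒ p=277, q=21
i=3: a=5 ⇒ p=1451, q=110
→ (1451, 110).  Check: 1451²=2105401, 174·110²=2105400, difference 1.

1451 110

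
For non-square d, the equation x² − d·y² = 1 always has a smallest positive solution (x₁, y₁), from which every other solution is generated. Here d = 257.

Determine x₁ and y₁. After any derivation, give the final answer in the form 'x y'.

513 32

√257 = [16; 32, …], period ℓ=1 (odd) → k=1
k=0  a_k=16  p_k/q_k = 16/1
k=1  a_k=32  p_k/q_k = 513/32
→ (513, 32).  Check: 513²=263169, 257·32²=263168, difference 1.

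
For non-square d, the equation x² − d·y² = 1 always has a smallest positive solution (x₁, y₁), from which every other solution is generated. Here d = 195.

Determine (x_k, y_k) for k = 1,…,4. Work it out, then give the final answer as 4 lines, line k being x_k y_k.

√195 = [13; 1,26, …], period ℓ=2 (even) → k=1
step 0: (13, 1)  from 13·(1,0) + (0,1)
step 1: (14, 1)  from 1·(13,1) + (1,0)
→ (14, 1).  Check: 14²=196, 195·1²=195, difference 1.
(14+1√195)^2 = 391 + 28√195
(14+1√195)^3 = 10934 + 783√195
(14+1√195)^4 = 305761 + 21896√195

14 1
391 28
10934 783
305761 21896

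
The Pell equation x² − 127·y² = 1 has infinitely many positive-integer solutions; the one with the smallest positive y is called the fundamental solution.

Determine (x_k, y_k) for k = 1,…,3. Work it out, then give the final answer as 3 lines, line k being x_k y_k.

4730624 419775
44757606858751 3971595379200
423462818377139450624 37576248838264821825

d=127: √d = [11; 3,1,2,2,7,11,7,2,2,1,3,22] (ℓ=12, even), read p_11/q_11
a_0=11:  p_0=11·1+0=11,  q_0=11·0+1=1
a_1=3:  p_1=3·11+1=34,  q_1=3·1+0=3
a_2=1:  p_2=1·34+11=45,  q_2=1·3+1=4
a_3=2:  p_3=2·45+34=124,  q_3=2·4+3=11
a_4=2:  p_4=2·124+45=293,  q_4=2·11+4=26
…
a_8=2:  p_8=2·171701+24218=367620,  q_8=2·15236+2149=32621
a_9=2:  p_9=2·367620+171701=906941,  q_9=2·32621+15236=80478
a_10=1:  p_10=1·906941+367620=1274561,  q_10=1·80478+32621=113099
a_11=3:  p_11=3·1274561+906941=4730624,  q_11=3·113099+80478=419775
fundamental: x₁=4730624, y₁=419775  (since 22378803429376 − 127·176211050625 = 1)
n=2: (4730624,419775)∘(4730624,419775) = (4730624·4730624+127·419775·419775, 4730624·419775+419775·4730624) = (44757606858751,3971595379200)
n=3: (44757606858751,3971595379200)∘(4730624,419775) = (4730624·44757606858751+127·419775·3971595379200, 4730624·3971595379200+419775·44757606858751) = (423462818377139450624,37576248838264821825)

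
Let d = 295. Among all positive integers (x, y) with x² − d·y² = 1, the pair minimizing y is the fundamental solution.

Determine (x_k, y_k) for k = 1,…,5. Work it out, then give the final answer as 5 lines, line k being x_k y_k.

2024999 117900
8201241900001 477494764200
33215013292518224999 1933852840020353700
134520737404664024967600001 7832100134376274949528400
544808717447381276777437550624999 31719989880021710940200100589500

d=295: √d = [17; 5,1,2,3,2,6,2,3,2,1,5,34] (ℓ=12, even), read p_11/q_11
k=0  a_k=17  p_k/q_k = 17/1
k=1  a_k=5  p_k/q_k = 86/5
k=2  a_k=1  p_k/q_k = 103/6
…
k=4  a_k=3  p_k/q_k = 979/57
k=5  a_k=2  p_k/q_k = 2250/131
k=6  a_k=6  p_k/q_k = 14479/843
…
k=9  a_k=2  p_k/q_k = 247414/14405
k=10  a_k=1  p_k/q_k = 355517/20699
k=11  a_k=5  p_k/q_k = 2024999/117900
→ (2024999, 117900).  Check: 2024999²=4100620950001, 295·117900²=4100620950000, difference 1.
(x_2, y_2) = (2024999·2024999 + 295·117900·117900, 2024999·117900 + 117900·2024999) = (8201241900001, 477494764200)
(x_3, y_3) = (2024999·8201241900001 + 295·117900·477494764200, 2024999·477494764200 + 117900·8201241900001) = (33215013292518224999, 1933852840020353700)
(x_4, y_4) = (2024999·33215013292518224999 + 295·117900·1933852840020353700, 2024999·1933852840020353700 + 117900·33215013292518224999) = (134520737404664024967600001, 7832100134376274949528400)
(x_5, y_5) = (2024999·134520737404664024967600001 + 295·117900·7832100134376274949528400, 2024999·7832100134376274949528400 + 117900·134520737404664024967600001) = (544808717447381276777437550624999, 31719989880021710940200100589500)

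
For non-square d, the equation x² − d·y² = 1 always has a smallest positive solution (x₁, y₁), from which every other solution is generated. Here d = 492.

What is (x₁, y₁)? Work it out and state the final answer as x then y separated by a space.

29767 1342

d=492: √d = [22; 5,1,1,10,1,1,5,44] (ℓ=8, even), read p_7/q_7
a_0=22:  p_0=22·1+0=22,  q_0=22·0+1=1
…
a_2=1:  p_2=1·111+22=133,  q_2=1·5+1=6
…
a_4=10:  p_4=10·244+133=2573,  q_4=10·11+6=116
a_5=1:  p_5=1·2573+244=2817,  q_5=1·116+11=127
a_6=1:  p_6=1·2817+2573=5390,  q_6=1·127+116=243
a_7=5:  p_7=5·5390+2817=29767,  q_7=5·243+127=1342
(x₁, y₁) = (29767, 1342);  29767² − 492·1342² = 1 ✓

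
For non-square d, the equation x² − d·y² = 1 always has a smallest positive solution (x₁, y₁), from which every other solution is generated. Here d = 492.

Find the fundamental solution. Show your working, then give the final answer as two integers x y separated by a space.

[22; 5,1,1,10,1,1,5,44] for √492; ℓ=8 ⇒ convergent index 7
i=0: a=22 ⇒ p=22, q=1
i=1: a=5 ⇒ p=111, q=5
i=2: a=1 ⇒ p=133, q=6
…
i=4: a=10 ⇒ p=2573, q=116
…
i=6: a=1 ⇒ p=5390, q=243
i=7: a=5 ⇒ p=29767, q=1342
→ (29767, 1342).  Check: 29767²=886074289, 492·1342²=886074288, difference 1.

29767 1342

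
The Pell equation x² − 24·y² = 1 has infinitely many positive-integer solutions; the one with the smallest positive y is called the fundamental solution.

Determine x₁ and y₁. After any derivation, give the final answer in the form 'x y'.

√24 = [4; 1,8, …], period ℓ=2 (even) → k=1
k=0  a_k=4  p_k/q_k = 4/1
k=1  a_k=1  p_k/q_k = 5/1
→ (5, 1).  Check: 5²=25, 24·1²=24, difference 1.

5 1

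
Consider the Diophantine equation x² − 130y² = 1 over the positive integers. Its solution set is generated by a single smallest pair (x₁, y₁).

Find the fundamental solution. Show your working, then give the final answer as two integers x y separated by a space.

6499 570

d=130: √d = [11; 2,2,22] (ℓ=3, odd), read p_5/q_5
a_0=11:  p_0=11·1+0=11,  q_0=11·0+1=1
…
a_3=22:  p_3=22·57+23=1277,  q_3=22·5+2=112
a_4=2:  p_4=2·1277+57=2611,  q_4=2·112+5=229
a_5=2:  p_5=2·2611+1277=6499,  q_5=2·229+112=570
(x₁, y₁) = (6499, 570);  6499² − 130·570² = 1 ✓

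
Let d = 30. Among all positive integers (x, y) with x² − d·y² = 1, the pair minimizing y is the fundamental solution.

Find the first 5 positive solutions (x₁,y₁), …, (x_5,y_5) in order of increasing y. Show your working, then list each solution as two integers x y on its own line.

11 2
241 44
5291 966
116161 21208
2550251 465610

[5; 2,10] for √30; ℓ=2 ⇒ convergent index 1
k=0  a_k=5  p_k/q_k = 5/1
k=1  a_k=2  p_k/q_k = 11/2
fundamental: x₁=11, y₁=2  (since 121 − 30·4 = 1)
k=2:  x_2 = 11·11+30·2·2 = 241,  y_2 = 11·2+2·11 = 44
k=3:  x_3 = 11·241+30·2·44 = 5291,  y_3 = 11·44+2·241 = 966
k=4:  x_4 = 11·5291+30·2·966 = 116161,  y_4 = 11·966+2·5291 = 21208
k=5:  x_5 = 11·116161+30·2·21208 = 2550251,  y_5 = 11·21208+2·116161 = 465610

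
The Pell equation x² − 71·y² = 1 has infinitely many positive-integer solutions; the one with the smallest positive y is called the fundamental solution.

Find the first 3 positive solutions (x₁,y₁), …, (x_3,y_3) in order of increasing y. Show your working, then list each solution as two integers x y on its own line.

3480 413
24220799 2874480
168576757560 20006380387

√71 → a₀=8, period (2,2,1,7,1,2,2,16); ℓ=8 even so k=7
step 0: (8, 1)  from 8·(1,0) + (0,1)
…
step 3: (59, 7)  from 1·(42,5) + (17,2)
…
step 5: (514, 61)  from 1·(455,54) + (59,7)
step 6: (1483, 176)  from 2·(514,61) + (455,54)
step 7: (3480, 413)  from 2·(1483,176) + (514,61)
(x₁, y₁) = (3480, 413);  3480² − 71·413² = 1 ✓
n=2: (3480,413)∘(3480,413) = (3480·3480+71·413·413, 3480·413+413·3480) = (24220799,2874480)
n=3: (24220799,2874480)∘(3480,413) = (3480·24220799+71·413·2874480, 3480·2874480+413·24220799) = (168576757560,20006380387)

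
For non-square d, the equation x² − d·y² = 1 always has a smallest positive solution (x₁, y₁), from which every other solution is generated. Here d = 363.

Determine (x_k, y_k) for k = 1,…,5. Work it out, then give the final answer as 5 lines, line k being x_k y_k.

√363 → a₀=19, period (19,38); ℓ=2 even so k=1
k=0  a_k=19  p_k/q_k = 19/1
k=1  a_k=19  p_k/q_k = 362/19
→ (362, 19).  Check: 362²=131044, 363·19²=131043, difference 1.
n=2: (362,19)∘(362,19) = (362·362+363·19·19, 362·19+19·362) = (262087,13756)
n=3: (262087,13756)∘(362,19) = (362·262087+363·19·13756, 362·13756+19·262087) = (189750626,9959325)
n=4: (189750626,9959325)∘(362,19) = (362·189750626+363·19·9959325, 362·9959325+19·189750626) = (137379191137,7210537544)
n=5: (137379191137,7210537544)∘(362,19) = (362·137379191137+363·19·7210537544, 362·7210537544+19·137379191137) = (99462344632562,5220419222531)

362 19
262087 13756
189750626 9959325
137379191137 7210537544
99462344632562 5220419222531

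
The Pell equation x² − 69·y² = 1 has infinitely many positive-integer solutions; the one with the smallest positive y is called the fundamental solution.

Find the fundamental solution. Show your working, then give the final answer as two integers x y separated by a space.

d=69: √d = [8; 3,3,1,4,1,3,3,16] (ℓ=8, even), read p_7/q_7
i=0: a=8 ⇒ p=8, q=1
…
i=4: a=4 ⇒ p=515, q=62
i=5: a=1 ⇒ p=623, q=75
i=6: a=3 ⇒ p=2384, q=287
i=7: a=3 ⇒ p=7775, q=936
→ (7775, 936).  Check: 7775²=60450625, 69·936²=60450624, difference 1.

7775 936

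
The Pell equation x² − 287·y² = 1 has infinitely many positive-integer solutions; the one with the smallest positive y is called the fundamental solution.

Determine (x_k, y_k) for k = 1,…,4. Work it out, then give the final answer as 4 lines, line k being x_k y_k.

√287 = [16; 1,15,1,32, …], period ℓ=4 (even) → k=3
i=0: a=16 ⇒ p=16, q=1
…
i=2: a=15 ⇒ p=271, q=16
i=3: a=1 ⇒ p=288, q=17
(x₁, y₁) = (288, 17);  288² − 287·17² = 1 ✓
(x_2, y_2) = (288·288 + 287·17·17, 288·17 + 17·288) = (165887, 9792)
(x_3, y_3) = (288·165887 + 287·17·9792, 288·9792 + 17·165887) = (95550624, 5640175)
(x_4, y_4) = (288·95550624 + 287·17·5640175, 288·5640175 + 17·95550624) = (55036993537, 3248731008)

288 17
165887 9792
95550624 5640175
55036993537 3248731008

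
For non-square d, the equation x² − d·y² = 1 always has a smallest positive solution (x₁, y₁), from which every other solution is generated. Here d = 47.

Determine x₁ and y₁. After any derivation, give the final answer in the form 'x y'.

48 7

[6; 1,5,1,12] for √47; ℓ=4 ⇒ convergent index 3
a_0=6:  p_0=6·1+0=6,  q_0=6·0+1=1
a_1=1:  p_1=1·6+1=7,  q_1=1·1+0=1
a_2=5:  p_2=5·7+6=41,  q_2=5·1+1=6
a_3=1:  p_3=1·41+7=48,  q_3=1·6+1=7
(x₁, y₁) = (48, 7);  48² − 47·7² = 1 ✓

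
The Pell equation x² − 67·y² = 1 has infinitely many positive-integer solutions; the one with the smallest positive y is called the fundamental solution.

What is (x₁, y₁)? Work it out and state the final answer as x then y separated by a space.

[8; 5,2,1,1,7,1,1,2,5,16] for √67; ℓ=10 ⇒ convergent index 9
i=0: a=8 ⇒ p=8, q=1
i=1: a=5 ⇒ p=41, q=5
i=2: a=2 ⇒ p=90, q=11
i=3: a=1 ⇒ p=131, q=16
i=4: a=1 ⇒ p=221, q=27
i=5: a=7 ⇒ p=1678, q=205
i=6: a=1 ⇒ p=1899, q=232
…
i=8: a=2 ⇒ p=9053, q=1106
i=9: a=5 ⇒ p=48842, q=5967
→ (48842, 5967).  Check: 48842²=2385540964, 67·5967²=2385540963, difference 1.

48842 5967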